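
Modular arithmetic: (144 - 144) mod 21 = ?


144 - 144 = 0
0 mod 21 = 0


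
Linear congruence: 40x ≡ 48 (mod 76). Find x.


GCD(40, 76) = 4 divides 48
Divide: 10x ≡ 12 (mod 19)
x ≡ 5 (mod 19)


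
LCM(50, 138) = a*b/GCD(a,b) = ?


GCD(50, 138) = 2
LCM = 50*138/2 = 6900/2 = 3450

LCM = 3450


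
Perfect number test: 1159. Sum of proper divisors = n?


Proper divisors of 1159: 1, 19, 61
Sum = 1 + 19 + 61 = 81

No, 1159 is not perfect (81 ≠ 1159)


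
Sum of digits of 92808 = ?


9 + 2 + 8 + 0 + 8 = 27


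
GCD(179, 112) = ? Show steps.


179 = 1 * 112 + 67
112 = 1 * 67 + 45
67 = 1 * 45 + 22
45 = 2 * 22 + 1
22 = 22 * 1 + 0
GCD = 1


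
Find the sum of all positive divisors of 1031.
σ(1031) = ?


Divisors of 1031: 1, 1031
Sum = 1 + 1031 = 1032

σ(1031) = 1032


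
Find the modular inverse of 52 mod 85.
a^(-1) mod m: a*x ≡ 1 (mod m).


Use the extended Euclidean algorithm on (85, 52); each row r = 85*s + 52*t:
r=85, s=1, t=0
r=52, s=0, t=1
q=1: r=33, s=1, t=-1   [85*(1) + 52*(-1) = 33]
q=1: r=19, s=-1, t=2   [85*(-1) + 52*(2) = 19]
q=1: r=14, s=2, t=-3   [85*(2) + 52*(-3) = 14]
q=1: r=5, s=-3, t=5   [85*(-3) + 52*(5) = 5]
q=2: r=4, s=8, t=-13   [85*(8) + 52*(-13) = 4]
q=1: r=1, s=-11, t=18   [85*(-11) + 52*(18) = 1]
q=4: r=0, s=52, t=-85   [85*(52) + 52*(-85) = 0]
GCD = 1 with t = 18, so 52*(18) ≡ 1 (mod 85)
Inverse = 18 mod 85 = 18
Check: 52 * 18 = 936 ≡ 1 (mod 85)

52^(-1) ≡ 18 (mod 85)


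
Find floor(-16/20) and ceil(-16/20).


-16/20 = -0.8000
floor = -1
ceil = 0

floor = -1, ceil = 0


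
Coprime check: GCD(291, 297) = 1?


Euclidean algorithm:
297 = 1 * 291 + 6
291 = 48 * 6 + 3
6 = 2 * 3 + 0
GCD(291, 297) = 3

No, not coprime (GCD = 3)


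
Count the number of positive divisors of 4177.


4177 = 4177^1
d(4177) = (1+1) = 2

2 divisors


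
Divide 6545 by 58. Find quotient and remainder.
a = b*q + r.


6545 = 58 * 112 + 49
Check: 6496 + 49 = 6545

q = 112, r = 49


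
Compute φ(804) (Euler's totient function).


804 = 2^2 × 3 × 67
Prime factors: 2, 3, 67
φ(804) = 804 × (1-1/2) × (1-1/3) × (1-1/67)
= 804 × 1/2 × 2/3 × 66/67 = 264

φ(804) = 264


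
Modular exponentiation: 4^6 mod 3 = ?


4^1 mod 3 = 1
4^2 mod 3 = 1
4^3 mod 3 = 1
4^4 mod 3 = 1
4^5 mod 3 = 1
4^6 mod 3 = 1


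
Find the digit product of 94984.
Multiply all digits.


9 × 4 × 9 × 8 × 4 = 10368


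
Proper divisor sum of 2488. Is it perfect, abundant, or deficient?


Proper divisors: 1, 2, 4, 8, 311, 622, 1244
Sum = 1 + 2 + 4 + 8 + 311 + 622 + 1244 = 2192
2192 < 2488 → deficient

s(2488) = 2192 (deficient)


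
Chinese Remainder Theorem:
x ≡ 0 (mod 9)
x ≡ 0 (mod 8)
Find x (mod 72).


M = 9*8 = 72
M1 = M/9 = 8, M2 = M/8 = 9
M1^(-1) mod 9 = 8, M2^(-1) mod 8 = 1
x = 0*8*8 + 0*9*1 = 0
0 mod 72 = 0
Check: 0 mod 9 = 0 ✓, 0 mod 8 = 0 ✓

x ≡ 0 (mod 72)


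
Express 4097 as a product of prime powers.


4097 / 17 = 241
241 / 241 = 1
4097 = 17 × 241


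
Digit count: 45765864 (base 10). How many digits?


45765864 has 8 digits in base 10
floor(log10(45765864)) + 1 = floor(7.6605) + 1 = 8

8 digits (base 10)


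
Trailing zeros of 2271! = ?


floor(2271/5) = 454
floor(2271/25) = 90
floor(2271/125) = 18
floor(2271/625) = 3
Total = 565

565 trailing zeros


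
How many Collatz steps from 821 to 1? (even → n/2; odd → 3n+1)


821 → 2464 → 1232 → 616 → 308 → 154 → 77 → 232 → 116 → 58 → 29 → 88 → 44 → 22 → 11 → 34 → 17 → 52 → 26 → 13 → 40 → 20 → 10 → 5 → 16 → 8 → 4 → 2 → 1
Total steps = 28

28 steps


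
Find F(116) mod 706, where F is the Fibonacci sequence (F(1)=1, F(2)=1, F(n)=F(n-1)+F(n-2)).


F(k) mod 706 for k=1..116:
1, 1, 2, 3, 5, 8, 13, 21, 34, 55, 89, 144, 233, 377, 610, 281, 185, 466, 651, 411, 356, 61, 417, 478, 189, 667, 150, 111, 261, 372, 633, 299, 226, 525, 45, 570, 615, 479, 388, 161, 549, 4, 553, 557, 404, 255, 659, 208, 161, 369, 530, 193, 17, 210, 227, 437, 664, 395, 353, 42, 395, 437, 126, 563, 689, 546, 529, 369, 192, 561, 47, 608, 655, 557, 506, 357, 157, 514, 671, 479, 444, 217, 661, 172, 127, 299, 426, 19, 445, 464, 203, 667, 164, 125, 289, 414, 703, 411, 408, 113, 521, 634, 449, 377, 120, 497, 617, 408, 319, 21, 340, 361, 701, 356, 351, 1
F(116) mod 706 = 1


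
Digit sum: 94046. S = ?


9 + 4 + 0 + 4 + 6 = 23


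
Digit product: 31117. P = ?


3 × 1 × 1 × 1 × 7 = 21


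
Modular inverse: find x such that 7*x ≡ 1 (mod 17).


Use the extended Euclidean algorithm on (17, 7); each row r = 17*s + 7*t:
r=17, s=1, t=0
r=7, s=0, t=1
q=2: r=3, s=1, t=-2   [17*(1) + 7*(-2) = 3]
q=2: r=1, s=-2, t=5   [17*(-2) + 7*(5) = 1]
q=3: r=0, s=7, t=-17   [17*(7) + 7*(-17) = 0]
GCD = 1 with t = 5, so 7*(5) ≡ 1 (mod 17)
Inverse = 5 mod 17 = 5
Check: 7 * 5 = 35 ≡ 1 (mod 17)

7^(-1) ≡ 5 (mod 17)


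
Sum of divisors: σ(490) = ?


Divisors of 490: 1, 2, 5, 7, 10, 14, 35, 49, 70, 98, 245, 490
Sum = 1 + 2 + 5 + 7 + 10 + 14 + 35 + 49 + 70 + 98 + 245 + 490 = 1026

σ(490) = 1026


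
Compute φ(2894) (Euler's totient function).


2894 = 2 × 1447
Prime factors: 2, 1447
φ(2894) = 2894 × (1-1/2) × (1-1/1447)
= 2894 × 1/2 × 1446/1447 = 1446

φ(2894) = 1446


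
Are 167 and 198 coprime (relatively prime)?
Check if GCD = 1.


Euclidean algorithm:
198 = 1 * 167 + 31
167 = 5 * 31 + 12
31 = 2 * 12 + 7
12 = 1 * 7 + 5
7 = 1 * 5 + 2
5 = 2 * 2 + 1
2 = 2 * 1 + 0
GCD(167, 198) = 1

Yes, coprime (GCD = 1)


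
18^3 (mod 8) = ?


18^1 mod 8 = 2
18^2 mod 8 = 4
18^3 mod 8 = 0


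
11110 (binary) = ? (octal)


11110 (base 2) = 30 (decimal)
30 (decimal) = 36 (base 8)


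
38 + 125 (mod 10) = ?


38 + 125 = 163
163 mod 10 = 3


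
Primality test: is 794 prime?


794 / 2 = 397 (exact division)
794 is NOT prime.

No, 794 is not prime


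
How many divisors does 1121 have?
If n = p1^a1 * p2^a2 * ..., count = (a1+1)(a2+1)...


1121 = 19^1 × 59^1
d(1121) = (1+1) × (1+1) = 4

4 divisors


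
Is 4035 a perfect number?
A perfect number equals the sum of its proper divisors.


Proper divisors of 4035: 1, 3, 5, 15, 269, 807, 1345
Sum = 1 + 3 + 5 + 15 + 269 + 807 + 1345 = 2445

No, 4035 is not perfect (2445 ≠ 4035)


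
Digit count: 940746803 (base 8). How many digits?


940746803 in base 8 = 7004524063
Number of digits = 10

10 digits (base 8)


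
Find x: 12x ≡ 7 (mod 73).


GCD(12, 73) = 1, unique solution
a^(-1) mod 73 = 67
x = 67 * 7 mod 73 = 31

x ≡ 31 (mod 73)


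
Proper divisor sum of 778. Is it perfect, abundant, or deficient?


Proper divisors: 1, 2, 389
Sum = 1 + 2 + 389 = 392
392 < 778 → deficient

s(778) = 392 (deficient)


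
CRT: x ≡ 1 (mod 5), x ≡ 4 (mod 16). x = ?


M = 5*16 = 80
M1 = M/5 = 16, M2 = M/16 = 5
M1^(-1) mod 5 = 1, M2^(-1) mod 16 = 13
x = 1*16*1 + 4*5*13 = 276
276 mod 80 = 36
Check: 36 mod 5 = 1 ✓, 36 mod 16 = 4 ✓

x ≡ 36 (mod 80)


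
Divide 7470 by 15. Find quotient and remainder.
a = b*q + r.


7470 = 15 * 498 + 0
Check: 7470 + 0 = 7470

q = 498, r = 0


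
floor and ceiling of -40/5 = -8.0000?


-40/5 = -8.0000
floor = -8
ceil = -8

floor = -8, ceil = -8


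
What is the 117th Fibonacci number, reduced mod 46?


F(k) mod 46 for k=1..117:
1, 1, 2, 3, 5, 8, 13, 21, 34, 9, 43, 6, 3, 9, 12, 21, 33, 8, 41, 3, 44, 1, 45, 0, 45, 45, 44, 43, 41, 38, 33, 25, 12, 37, 3, 40, 43, 37, 34, 25, 13, 38, 5, 43, 2, 45, 1, 0, 1, 1, 2, 3, 5, 8, 13, 21, 34, 9, 43, 6, 3, 9, 12, 21, 33, 8, 41, 3, 44, 1, 45, 0, 45, 45, 44, 43, 41, 38, 33, 25, 12, 37, 3, 40, 43, 37, 34, 25, 13, 38, 5, 43, 2, 45, 1, 0, 1, 1, 2, 3, 5, 8, 13, 21, 34, 9, 43, 6, 3, 9, 12, 21, 33, 8, 41, 3, 44
F(117) mod 46 = 44


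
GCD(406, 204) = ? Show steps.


406 = 1 * 204 + 202
204 = 1 * 202 + 2
202 = 101 * 2 + 0
GCD = 2


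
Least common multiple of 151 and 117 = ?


GCD(151, 117) = 1
LCM = 151*117/1 = 17667/1 = 17667

LCM = 17667


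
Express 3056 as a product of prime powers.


3056 / 2 = 1528
1528 / 2 = 764
764 / 2 = 382
382 / 2 = 191
191 / 191 = 1
3056 = 2^4 × 191


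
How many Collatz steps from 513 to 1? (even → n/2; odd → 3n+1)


513 → 1540 → 770 → 385 → 1156 → 578 → 289 → 868 → 434 → 217 → 652 → 326 → 163 → 490 → 245 → 736 → 368 → 184 → 92 → 46 → 23 → 70 → 35 → 106 → 53 → 160 → 80 → 40 → 20 → 10 → 5 → 16 → 8 → 4 → 2 → 1
Total steps = 35

35 steps


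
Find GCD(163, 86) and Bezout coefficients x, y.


Tabular extended Euclidean (each row: r = 163*s + 86*t):
r=163, s=1, t=0
r=86, s=0, t=1
q=1: r=77, s=1, t=-1   [163*(1) + 86*(-1) = 77]
q=1: r=9, s=-1, t=2   [163*(-1) + 86*(2) = 9]
q=8: r=5, s=9, t=-17   [163*(9) + 86*(-17) = 5]
q=1: r=4, s=-10, t=19   [163*(-10) + 86*(19) = 4]
q=1: r=1, s=19, t=-36   [163*(19) + 86*(-36) = 1]
q=4: r=0, s=-86, t=163   [163*(-86) + 86*(163) = 0]
GCD = 1; from the row with r=1: x=19, y=-36
Check: 163*(19) + 86*(-36) = 3097 - 3096 = 1

GCD = 1, x = 19, y = -36


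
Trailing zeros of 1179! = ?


floor(1179/5) = 235
floor(1179/25) = 47
floor(1179/125) = 9
floor(1179/625) = 1
Total = 292

292 trailing zeros


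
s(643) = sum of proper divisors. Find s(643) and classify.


Proper divisors: 1
Sum = 1 = 1
1 < 643 → deficient

s(643) = 1 (deficient)


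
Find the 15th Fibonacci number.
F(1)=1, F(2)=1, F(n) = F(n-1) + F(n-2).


Sequence: 1, 1, 2, 3, 5, 8, 13, 21, 34, 55, 89, 144, 233, 377, 610
F(15) = 610


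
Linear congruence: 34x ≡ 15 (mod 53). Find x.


GCD(34, 53) = 1, unique solution
a^(-1) mod 53 = 39
x = 39 * 15 mod 53 = 2

x ≡ 2 (mod 53)


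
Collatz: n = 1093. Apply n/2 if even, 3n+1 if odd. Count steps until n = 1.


1093 → 3280 → 1640 → 820 → 410 → 205 → 616 → 308 → 154 → 77 → 232 → 116 → 58 → 29 → 88 → 44 → 22 → 11 → 34 → 17 → 52 → 26 → 13 → 40 → 20 → 10 → 5 → 16 → 8 → 4 → 2 → 1
Total steps = 31

31 steps


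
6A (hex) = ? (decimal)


6A (base 16) = 106 (decimal)
106 (decimal) = 106 (base 10)


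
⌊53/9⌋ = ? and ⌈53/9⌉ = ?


53/9 = 5.8889
floor = 5
ceil = 6

floor = 5, ceil = 6


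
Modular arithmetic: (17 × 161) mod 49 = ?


17 × 161 = 2737
2737 mod 49 = 42


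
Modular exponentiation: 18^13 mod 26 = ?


18^1 mod 26 = 18
18^2 mod 26 = 12
18^3 mod 26 = 8
18^4 mod 26 = 14
18^5 mod 26 = 18
18^6 mod 26 = 12
18^7 mod 26 = 8
18^8 mod 26 = 14
18^9 mod 26 = 18
18^10 mod 26 = 12
18^11 mod 26 = 8
18^12 mod 26 = 14
18^13 mod 26 = 18


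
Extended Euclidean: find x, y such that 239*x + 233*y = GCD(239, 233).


Tabular extended Euclidean (each row: r = 239*s + 233*t):
r=239, s=1, t=0
r=233, s=0, t=1
q=1: r=6, s=1, t=-1   [239*(1) + 233*(-1) = 6]
q=38: r=5, s=-38, t=39   [239*(-38) + 233*(39) = 5]
q=1: r=1, s=39, t=-40   [239*(39) + 233*(-40) = 1]
q=5: r=0, s=-233, t=239   [239*(-233) + 233*(239) = 0]
GCD = 1; from the row with r=1: x=39, y=-40
Check: 239*(39) + 233*(-40) = 9321 - 9320 = 1

GCD = 1, x = 39, y = -40


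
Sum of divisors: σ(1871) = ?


Divisors of 1871: 1, 1871
Sum = 1 + 1871 = 1872

σ(1871) = 1872


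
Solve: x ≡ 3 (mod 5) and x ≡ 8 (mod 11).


M = 5*11 = 55
M1 = M/5 = 11, M2 = M/11 = 5
M1^(-1) mod 5 = 1, M2^(-1) mod 11 = 9
x = 3*11*1 + 8*5*9 = 393
393 mod 55 = 8
Check: 8 mod 5 = 3 ✓, 8 mod 11 = 8 ✓

x ≡ 8 (mod 55)


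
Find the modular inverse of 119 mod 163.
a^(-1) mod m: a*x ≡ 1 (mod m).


Use the extended Euclidean algorithm on (163, 119); each row r = 163*s + 119*t:
r=163, s=1, t=0
r=119, s=0, t=1
q=1: r=44, s=1, t=-1   [163*(1) + 119*(-1) = 44]
q=2: r=31, s=-2, t=3   [163*(-2) + 119*(3) = 31]
q=1: r=13, s=3, t=-4   [163*(3) + 119*(-4) = 13]
q=2: r=5, s=-8, t=11   [163*(-8) + 119*(11) = 5]
q=2: r=3, s=19, t=-26   [163*(19) + 119*(-26) = 3]
q=1: r=2, s=-27, t=37   [163*(-27) + 119*(37) = 2]
q=1: r=1, s=46, t=-63   [163*(46) + 119*(-63) = 1]
q=2: r=0, s=-119, t=163   [163*(-119) + 119*(163) = 0]
GCD = 1 with t = -63, so 119*(-63) ≡ 1 (mod 163)
Inverse = -63 mod 163 = 100
Check: 119 * 100 = 11900 ≡ 1 (mod 163)

119^(-1) ≡ 100 (mod 163)


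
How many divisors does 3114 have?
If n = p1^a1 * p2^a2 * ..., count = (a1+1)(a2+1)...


3114 = 2^1 × 3^2 × 173^1
d(3114) = (1+1) × (2+1) × (1+1) = 12

12 divisors


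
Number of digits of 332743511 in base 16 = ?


332743511 in base 16 = 13D54357
Number of digits = 8

8 digits (base 16)


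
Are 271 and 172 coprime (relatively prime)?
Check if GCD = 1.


Euclidean algorithm:
271 = 1 * 172 + 99
172 = 1 * 99 + 73
99 = 1 * 73 + 26
73 = 2 * 26 + 21
26 = 1 * 21 + 5
21 = 4 * 5 + 1
5 = 5 * 1 + 0
GCD(271, 172) = 1

Yes, coprime (GCD = 1)


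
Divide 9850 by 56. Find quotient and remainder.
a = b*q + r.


9850 = 56 * 175 + 50
Check: 9800 + 50 = 9850

q = 175, r = 50


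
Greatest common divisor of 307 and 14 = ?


307 = 21 * 14 + 13
14 = 1 * 13 + 1
13 = 13 * 1 + 0
GCD = 1


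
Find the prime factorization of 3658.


3658 / 2 = 1829
1829 / 31 = 59
59 / 59 = 1
3658 = 2 × 31 × 59


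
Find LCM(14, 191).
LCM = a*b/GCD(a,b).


GCD(14, 191) = 1
LCM = 14*191/1 = 2674/1 = 2674

LCM = 2674


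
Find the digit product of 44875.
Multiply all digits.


4 × 4 × 8 × 7 × 5 = 4480


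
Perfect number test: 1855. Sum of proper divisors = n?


Proper divisors of 1855: 1, 5, 7, 35, 53, 265, 371
Sum = 1 + 5 + 7 + 35 + 53 + 265 + 371 = 737

No, 1855 is not perfect (737 ≠ 1855)


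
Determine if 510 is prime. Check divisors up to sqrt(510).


510 / 2 = 255 (exact division)
510 is NOT prime.

No, 510 is not prime


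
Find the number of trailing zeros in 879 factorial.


floor(879/5) = 175
floor(879/25) = 35
floor(879/125) = 7
floor(879/625) = 1
Total = 218

218 trailing zeros


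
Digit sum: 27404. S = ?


2 + 7 + 4 + 0 + 4 = 17


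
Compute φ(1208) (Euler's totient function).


1208 = 2^3 × 151
Prime factors: 2, 151
φ(1208) = 1208 × (1-1/2) × (1-1/151)
= 1208 × 1/2 × 150/151 = 600

φ(1208) = 600


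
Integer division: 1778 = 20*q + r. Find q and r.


1778 = 20 * 88 + 18
Check: 1760 + 18 = 1778

q = 88, r = 18


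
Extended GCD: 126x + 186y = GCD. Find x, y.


Tabular extended Euclidean (each row: r = 126*s + 186*t):
r=126, s=1, t=0
r=186, s=0, t=1
q=0: r=126, s=1, t=0   [126*(1) + 186*(0) = 126]
q=1: r=60, s=-1, t=1   [126*(-1) + 186*(1) = 60]
q=2: r=6, s=3, t=-2   [126*(3) + 186*(-2) = 6]
q=10: r=0, s=-31, t=21   [126*(-31) + 186*(21) = 0]
GCD = 6; from the row with r=6: x=3, y=-2
Check: 126*(3) + 186*(-2) = 378 - 372 = 6

GCD = 6, x = 3, y = -2


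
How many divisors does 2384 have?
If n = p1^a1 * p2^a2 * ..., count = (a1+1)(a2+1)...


2384 = 2^4 × 149^1
d(2384) = (4+1) × (1+1) = 10

10 divisors


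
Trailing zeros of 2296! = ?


floor(2296/5) = 459
floor(2296/25) = 91
floor(2296/125) = 18
floor(2296/625) = 3
Total = 571

571 trailing zeros


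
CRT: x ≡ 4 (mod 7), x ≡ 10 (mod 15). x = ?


M = 7*15 = 105
M1 = M/7 = 15, M2 = M/15 = 7
M1^(-1) mod 7 = 1, M2^(-1) mod 15 = 13
x = 4*15*1 + 10*7*13 = 970
970 mod 105 = 25
Check: 25 mod 7 = 4 ✓, 25 mod 15 = 10 ✓

x ≡ 25 (mod 105)


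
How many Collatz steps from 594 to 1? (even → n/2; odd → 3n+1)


594 → 297 → 892 → 446 → 223 → 670 → 335 → 1006 → 503 → 1510 → 755 → 2266 → 1133 → 3400 → 1700 → 850 → 425 → 1276 → 638 → 319 → 958 → 479 → 1438 → 719 → 2158 → 1079 → 3238 → 1619 → 4858 → 2429 → 7288 → 3644 → 1822 → 911 → 2734 → 1367 → 4102 → 2051 → 6154 → 3077 → 9232 → 4616 → 2308 → 1154 → 577 → 1732 → 866 → 433 → 1300 → 650 → 325 → 976 → 488 → 244 → 122 → 61 → 184 → 92 → 46 → 23 → 70 → 35 → 106 → 53 → 160 → 80 → 40 → 20 → 10 → 5 → 16 → 8 → 4 → 2 → 1
Total steps = 74

74 steps


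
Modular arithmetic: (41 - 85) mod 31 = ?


41 - 85 = -44
-44 mod 31 = 18


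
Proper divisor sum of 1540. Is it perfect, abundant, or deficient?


Proper divisors: 1, 2, 4, 5, 7, 10, 11, 14, 20, 22, 28, 35, 44, 55, 70, 77, 110, 140, 154, 220, 308, 385, 770
Sum = 1 + 2 + 4 + 5 + 7 + 10 + 11 + 14 + 20 + 22 + 28 + 35 + 44 + 55 + 70 + 77 + 110 + 140 + 154 + 220 + 308 + 385 + 770 = 2492
2492 > 1540 → abundant

s(1540) = 2492 (abundant)


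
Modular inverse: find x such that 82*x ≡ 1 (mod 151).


Use the extended Euclidean algorithm on (151, 82); each row r = 151*s + 82*t:
r=151, s=1, t=0
r=82, s=0, t=1
q=1: r=69, s=1, t=-1   [151*(1) + 82*(-1) = 69]
q=1: r=13, s=-1, t=2   [151*(-1) + 82*(2) = 13]
q=5: r=4, s=6, t=-11   [151*(6) + 82*(-11) = 4]
q=3: r=1, s=-19, t=35   [151*(-19) + 82*(35) = 1]
q=4: r=0, s=82, t=-151   [151*(82) + 82*(-151) = 0]
GCD = 1 with t = 35, so 82*(35) ≡ 1 (mod 151)
Inverse = 35 mod 151 = 35
Check: 82 * 35 = 2870 ≡ 1 (mod 151)

82^(-1) ≡ 35 (mod 151)


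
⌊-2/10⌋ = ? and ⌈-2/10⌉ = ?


-2/10 = -0.2000
floor = -1
ceil = 0

floor = -1, ceil = 0


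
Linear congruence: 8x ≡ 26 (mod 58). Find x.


GCD(8, 58) = 2 divides 26
Divide: 4x ≡ 13 (mod 29)
x ≡ 25 (mod 29)


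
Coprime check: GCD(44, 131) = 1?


Euclidean algorithm:
131 = 2 * 44 + 43
44 = 1 * 43 + 1
43 = 43 * 1 + 0
GCD(44, 131) = 1

Yes, coprime (GCD = 1)


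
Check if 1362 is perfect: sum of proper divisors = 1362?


Proper divisors of 1362: 1, 2, 3, 6, 227, 454, 681
Sum = 1 + 2 + 3 + 6 + 227 + 454 + 681 = 1374

No, 1362 is not perfect (1374 ≠ 1362)


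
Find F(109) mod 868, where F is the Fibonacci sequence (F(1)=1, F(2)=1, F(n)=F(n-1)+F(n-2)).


F(k) mod 868 for k=1..109:
1, 1, 2, 3, 5, 8, 13, 21, 34, 55, 89, 144, 233, 377, 610, 119, 729, 848, 709, 689, 530, 351, 13, 364, 377, 741, 250, 123, 373, 496, 1, 497, 498, 127, 625, 752, 509, 393, 34, 427, 461, 20, 481, 501, 114, 615, 729, 476, 337, 813, 282, 227, 509, 736, 377, 245, 622, 867, 621, 620, 373, 125, 498, 623, 253, 8, 261, 269, 530, 799, 461, 392, 853, 377, 362, 739, 233, 104, 337, 441, 778, 351, 261, 612, 5, 617, 622, 371, 125, 496, 621, 249, 2, 251, 253, 504, 757, 393, 282, 675, 89, 764, 853, 749, 734, 615, 481, 228, 709
F(109) mod 868 = 709


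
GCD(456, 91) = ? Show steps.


456 = 5 * 91 + 1
91 = 91 * 1 + 0
GCD = 1


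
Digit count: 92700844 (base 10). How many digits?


92700844 has 8 digits in base 10
floor(log10(92700844)) + 1 = floor(7.9671) + 1 = 8

8 digits (base 10)


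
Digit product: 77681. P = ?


7 × 7 × 6 × 8 × 1 = 2352


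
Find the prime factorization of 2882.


2882 / 2 = 1441
1441 / 11 = 131
131 / 131 = 1
2882 = 2 × 11 × 131


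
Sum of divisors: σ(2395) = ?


Divisors of 2395: 1, 5, 479, 2395
Sum = 1 + 5 + 479 + 2395 = 2880

σ(2395) = 2880


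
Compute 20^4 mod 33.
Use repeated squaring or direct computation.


20^1 mod 33 = 20
20^2 mod 33 = 4
20^3 mod 33 = 14
20^4 mod 33 = 16


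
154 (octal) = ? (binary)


154 (base 8) = 108 (decimal)
108 (decimal) = 1101100 (base 2)


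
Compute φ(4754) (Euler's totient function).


4754 = 2 × 2377
Prime factors: 2, 2377
φ(4754) = 4754 × (1-1/2) × (1-1/2377)
= 4754 × 1/2 × 2376/2377 = 2376

φ(4754) = 2376


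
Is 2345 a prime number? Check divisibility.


2345 / 5 = 469 (exact division)
2345 is NOT prime.

No, 2345 is not prime


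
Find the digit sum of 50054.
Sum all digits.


5 + 0 + 0 + 5 + 4 = 14


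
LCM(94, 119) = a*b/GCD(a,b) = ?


GCD(94, 119) = 1
LCM = 94*119/1 = 11186/1 = 11186

LCM = 11186


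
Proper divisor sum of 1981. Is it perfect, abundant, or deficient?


Proper divisors: 1, 7, 283
Sum = 1 + 7 + 283 = 291
291 < 1981 → deficient

s(1981) = 291 (deficient)


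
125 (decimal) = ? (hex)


125 (base 10) = 125 (decimal)
125 (decimal) = 7D (base 16)


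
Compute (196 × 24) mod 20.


196 × 24 = 4704
4704 mod 20 = 4


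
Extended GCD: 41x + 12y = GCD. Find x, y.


Tabular extended Euclidean (each row: r = 41*s + 12*t):
r=41, s=1, t=0
r=12, s=0, t=1
q=3: r=5, s=1, t=-3   [41*(1) + 12*(-3) = 5]
q=2: r=2, s=-2, t=7   [41*(-2) + 12*(7) = 2]
q=2: r=1, s=5, t=-17   [41*(5) + 12*(-17) = 1]
q=2: r=0, s=-12, t=41   [41*(-12) + 12*(41) = 0]
GCD = 1; from the row with r=1: x=5, y=-17
Check: 41*(5) + 12*(-17) = 205 - 204 = 1

GCD = 1, x = 5, y = -17


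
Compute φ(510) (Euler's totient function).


510 = 2 × 3 × 5 × 17
Prime factors: 2, 3, 5, 17
φ(510) = 510 × (1-1/2) × (1-1/3) × (1-1/5) × (1-1/17)
= 510 × 1/2 × 2/3 × 4/5 × 16/17 = 128

φ(510) = 128


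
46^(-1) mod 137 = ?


Use the extended Euclidean algorithm on (137, 46); each row r = 137*s + 46*t:
r=137, s=1, t=0
r=46, s=0, t=1
q=2: r=45, s=1, t=-2   [137*(1) + 46*(-2) = 45]
q=1: r=1, s=-1, t=3   [137*(-1) + 46*(3) = 1]
q=45: r=0, s=46, t=-137   [137*(46) + 46*(-137) = 0]
GCD = 1 with t = 3, so 46*(3) ≡ 1 (mod 137)
Inverse = 3 mod 137 = 3
Check: 46 * 3 = 138 ≡ 1 (mod 137)

46^(-1) ≡ 3 (mod 137)


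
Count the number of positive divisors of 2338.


2338 = 2^1 × 7^1 × 167^1
d(2338) = (1+1) × (1+1) × (1+1) = 8

8 divisors


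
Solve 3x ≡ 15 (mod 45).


GCD(3, 45) = 3 divides 15
Divide: 1x ≡ 5 (mod 15)
x ≡ 5 (mod 15)


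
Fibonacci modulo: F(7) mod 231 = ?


F(k) mod 231 for k=1..7:
1, 1, 2, 3, 5, 8, 13
F(7) mod 231 = 13


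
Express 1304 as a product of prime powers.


1304 / 2 = 652
652 / 2 = 326
326 / 2 = 163
163 / 163 = 1
1304 = 2^3 × 163


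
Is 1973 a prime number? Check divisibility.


Check divisors up to sqrt(1973) = 44.4185
No divisors found.
1973 is prime.

Yes, 1973 is prime


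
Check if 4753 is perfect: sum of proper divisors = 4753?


Proper divisors of 4753: 1, 7, 49, 97, 679
Sum = 1 + 7 + 49 + 97 + 679 = 833

No, 4753 is not perfect (833 ≠ 4753)


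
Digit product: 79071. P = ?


7 × 9 × 0 × 7 × 1 = 0


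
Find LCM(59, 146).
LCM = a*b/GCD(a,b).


GCD(59, 146) = 1
LCM = 59*146/1 = 8614/1 = 8614

LCM = 8614


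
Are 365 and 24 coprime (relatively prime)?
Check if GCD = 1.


Euclidean algorithm:
365 = 15 * 24 + 5
24 = 4 * 5 + 4
5 = 1 * 4 + 1
4 = 4 * 1 + 0
GCD(365, 24) = 1

Yes, coprime (GCD = 1)


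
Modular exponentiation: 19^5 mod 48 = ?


19^1 mod 48 = 19
19^2 mod 48 = 25
19^3 mod 48 = 43
19^4 mod 48 = 1
19^5 mod 48 = 19


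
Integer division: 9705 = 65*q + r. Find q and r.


9705 = 65 * 149 + 20
Check: 9685 + 20 = 9705

q = 149, r = 20


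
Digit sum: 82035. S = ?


8 + 2 + 0 + 3 + 5 = 18


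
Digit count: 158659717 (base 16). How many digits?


158659717 in base 16 = 974F485
Number of digits = 7

7 digits (base 16)


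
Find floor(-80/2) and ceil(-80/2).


-80/2 = -40.0000
floor = -40
ceil = -40

floor = -40, ceil = -40


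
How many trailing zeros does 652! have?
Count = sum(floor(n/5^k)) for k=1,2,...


floor(652/5) = 130
floor(652/25) = 26
floor(652/125) = 5
floor(652/625) = 1
Total = 162

162 trailing zeros


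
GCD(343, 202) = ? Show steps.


343 = 1 * 202 + 141
202 = 1 * 141 + 61
141 = 2 * 61 + 19
61 = 3 * 19 + 4
19 = 4 * 4 + 3
4 = 1 * 3 + 1
3 = 3 * 1 + 0
GCD = 1


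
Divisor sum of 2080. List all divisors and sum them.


Divisors of 2080: 1, 2, 4, 5, 8, 10, 13, 16, 20, 26, 32, 40, 52, 65, 80, 104, 130, 160, 208, 260, 416, 520, 1040, 2080
Sum = 1 + 2 + 4 + 5 + 8 + 10 + 13 + 16 + 20 + 26 + 32 + 40 + 52 + 65 + 80 + 104 + 130 + 160 + 208 + 260 + 416 + 520 + 1040 + 2080 = 5292

σ(2080) = 5292


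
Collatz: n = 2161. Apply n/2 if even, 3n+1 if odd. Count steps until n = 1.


2161 → 6484 → 3242 → 1621 → 4864 → 2432 → 1216 → 608 → 304 → 152 → 76 → 38 → 19 → 58 → 29 → 88 → 44 → 22 → 11 → 34 → 17 → 52 → 26 → 13 → 40 → 20 → 10 → 5 → 16 → 8 → 4 → 2 → 1
Total steps = 32

32 steps


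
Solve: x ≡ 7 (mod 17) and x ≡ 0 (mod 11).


M = 17*11 = 187
M1 = M/17 = 11, M2 = M/11 = 17
M1^(-1) mod 17 = 14, M2^(-1) mod 11 = 2
x = 7*11*14 + 0*17*2 = 1078
1078 mod 187 = 143
Check: 143 mod 17 = 7 ✓, 143 mod 11 = 0 ✓

x ≡ 143 (mod 187)


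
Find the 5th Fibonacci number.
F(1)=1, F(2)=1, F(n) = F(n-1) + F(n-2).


Sequence: 1, 1, 2, 3, 5
F(5) = 5


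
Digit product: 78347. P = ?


7 × 8 × 3 × 4 × 7 = 4704


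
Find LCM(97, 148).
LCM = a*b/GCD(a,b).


GCD(97, 148) = 1
LCM = 97*148/1 = 14356/1 = 14356

LCM = 14356


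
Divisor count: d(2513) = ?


2513 = 7^1 × 359^1
d(2513) = (1+1) × (1+1) = 4

4 divisors


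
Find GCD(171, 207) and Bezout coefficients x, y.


Tabular extended Euclidean (each row: r = 171*s + 207*t):
r=171, s=1, t=0
r=207, s=0, t=1
q=0: r=171, s=1, t=0   [171*(1) + 207*(0) = 171]
q=1: r=36, s=-1, t=1   [171*(-1) + 207*(1) = 36]
q=4: r=27, s=5, t=-4   [171*(5) + 207*(-4) = 27]
q=1: r=9, s=-6, t=5   [171*(-6) + 207*(5) = 9]
q=3: r=0, s=23, t=-19   [171*(23) + 207*(-19) = 0]
GCD = 9; from the row with r=9: x=-6, y=5
Check: 171*(-6) + 207*(5) = -1026 + 1035 = 9

GCD = 9, x = -6, y = 5


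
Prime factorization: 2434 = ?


2434 / 2 = 1217
1217 / 1217 = 1
2434 = 2 × 1217


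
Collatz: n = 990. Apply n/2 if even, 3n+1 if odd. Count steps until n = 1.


990 → 495 → 1486 → 743 → 2230 → 1115 → 3346 → 1673 → 5020 → 2510 → 1255 → 3766 → 1883 → 5650 → 2825 → 8476 → 4238 → 2119 → 6358 → 3179 → 9538 → 4769 → 14308 → 7154 → 3577 → 10732 → 5366 → 2683 → 8050 → 4025 → 12076 → 6038 → 3019 → 9058 → 4529 → 13588 → 6794 → 3397 → 10192 → 5096 → 2548 → 1274 → 637 → 1912 → 956 → 478 → 239 → 718 → 359 → 1078 → 539 → 1618 → 809 → 2428 → 1214 → 607 → 1822 → 911 → 2734 → 1367 → 4102 → 2051 → 6154 → 3077 → 9232 → 4616 → 2308 → 1154 → 577 → 1732 → 866 → 433 → 1300 → 650 → 325 → 976 → 488 → 244 → 122 → 61 → 184 → 92 → 46 → 23 → 70 → 35 → 106 → 53 → 160 → 80 → 40 → 20 → 10 → 5 → 16 → 8 → 4 → 2 → 1
Total steps = 98

98 steps


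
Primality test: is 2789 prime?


Check divisors up to sqrt(2789) = 52.8110
No divisors found.
2789 is prime.

Yes, 2789 is prime


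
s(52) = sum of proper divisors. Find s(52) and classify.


Proper divisors: 1, 2, 4, 13, 26
Sum = 1 + 2 + 4 + 13 + 26 = 46
46 < 52 → deficient

s(52) = 46 (deficient)


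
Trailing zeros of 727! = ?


floor(727/5) = 145
floor(727/25) = 29
floor(727/125) = 5
floor(727/625) = 1
Total = 180

180 trailing zeros


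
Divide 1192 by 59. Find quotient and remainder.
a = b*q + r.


1192 = 59 * 20 + 12
Check: 1180 + 12 = 1192

q = 20, r = 12


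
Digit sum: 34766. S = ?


3 + 4 + 7 + 6 + 6 = 26


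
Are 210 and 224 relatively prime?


Euclidean algorithm:
224 = 1 * 210 + 14
210 = 15 * 14 + 0
GCD(210, 224) = 14

No, not coprime (GCD = 14)


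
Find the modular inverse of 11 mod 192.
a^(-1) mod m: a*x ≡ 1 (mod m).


Use the extended Euclidean algorithm on (192, 11); each row r = 192*s + 11*t:
r=192, s=1, t=0
r=11, s=0, t=1
q=17: r=5, s=1, t=-17   [192*(1) + 11*(-17) = 5]
q=2: r=1, s=-2, t=35   [192*(-2) + 11*(35) = 1]
q=5: r=0, s=11, t=-192   [192*(11) + 11*(-192) = 0]
GCD = 1 with t = 35, so 11*(35) ≡ 1 (mod 192)
Inverse = 35 mod 192 = 35
Check: 11 * 35 = 385 ≡ 1 (mod 192)

11^(-1) ≡ 35 (mod 192)


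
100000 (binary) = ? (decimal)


100000 (base 2) = 32 (decimal)
32 (decimal) = 32 (base 10)


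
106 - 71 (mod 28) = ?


106 - 71 = 35
35 mod 28 = 7


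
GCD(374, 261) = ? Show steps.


374 = 1 * 261 + 113
261 = 2 * 113 + 35
113 = 3 * 35 + 8
35 = 4 * 8 + 3
8 = 2 * 3 + 2
3 = 1 * 2 + 1
2 = 2 * 1 + 0
GCD = 1


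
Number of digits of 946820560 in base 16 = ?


946820560 in base 16 = 386F55D0
Number of digits = 8

8 digits (base 16)


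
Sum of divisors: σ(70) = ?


Divisors of 70: 1, 2, 5, 7, 10, 14, 35, 70
Sum = 1 + 2 + 5 + 7 + 10 + 14 + 35 + 70 = 144

σ(70) = 144


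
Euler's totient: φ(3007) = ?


3007 = 31 × 97
Prime factors: 31, 97
φ(3007) = 3007 × (1-1/31) × (1-1/97)
= 3007 × 30/31 × 96/97 = 2880

φ(3007) = 2880


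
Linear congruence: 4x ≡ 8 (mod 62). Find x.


GCD(4, 62) = 2 divides 8
Divide: 2x ≡ 4 (mod 31)
x ≡ 2 (mod 31)


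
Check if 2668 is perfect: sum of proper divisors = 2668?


Proper divisors of 2668: 1, 2, 4, 23, 29, 46, 58, 92, 116, 667, 1334
Sum = 1 + 2 + 4 + 23 + 29 + 46 + 58 + 92 + 116 + 667 + 1334 = 2372

No, 2668 is not perfect (2372 ≠ 2668)


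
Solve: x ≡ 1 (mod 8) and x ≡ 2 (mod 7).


M = 8*7 = 56
M1 = M/8 = 7, M2 = M/7 = 8
M1^(-1) mod 8 = 7, M2^(-1) mod 7 = 1
x = 1*7*7 + 2*8*1 = 65
65 mod 56 = 9
Check: 9 mod 8 = 1 ✓, 9 mod 7 = 2 ✓

x ≡ 9 (mod 56)


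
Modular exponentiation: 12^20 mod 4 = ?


12^1 mod 4 = 0
12^2 mod 4 = 0
12^3 mod 4 = 0
12^4 mod 4 = 0
12^5 mod 4 = 0
12^6 mod 4 = 0
12^7 mod 4 = 0
12^8 mod 4 = 0
12^9 mod 4 = 0
12^10 mod 4 = 0
12^11 mod 4 = 0
12^12 mod 4 = 0
12^13 mod 4 = 0
12^14 mod 4 = 0
12^15 mod 4 = 0
12^16 mod 4 = 0
12^17 mod 4 = 0
12^18 mod 4 = 0
12^19 mod 4 = 0
12^20 mod 4 = 0


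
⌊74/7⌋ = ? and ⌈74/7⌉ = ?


74/7 = 10.5714
floor = 10
ceil = 11

floor = 10, ceil = 11


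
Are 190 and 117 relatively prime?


Euclidean algorithm:
190 = 1 * 117 + 73
117 = 1 * 73 + 44
73 = 1 * 44 + 29
44 = 1 * 29 + 15
29 = 1 * 15 + 14
15 = 1 * 14 + 1
14 = 14 * 1 + 0
GCD(190, 117) = 1

Yes, coprime (GCD = 1)


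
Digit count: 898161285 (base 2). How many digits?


898161285 in base 2 = 110101100010001101101010000101
Number of digits = 30

30 digits (base 2)


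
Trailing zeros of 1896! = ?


floor(1896/5) = 379
floor(1896/25) = 75
floor(1896/125) = 15
floor(1896/625) = 3
Total = 472

472 trailing zeros


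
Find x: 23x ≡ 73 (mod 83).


GCD(23, 83) = 1, unique solution
a^(-1) mod 83 = 65
x = 65 * 73 mod 83 = 14

x ≡ 14 (mod 83)


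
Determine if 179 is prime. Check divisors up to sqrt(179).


Check divisors up to sqrt(179) = 13.3791
No divisors found.
179 is prime.

Yes, 179 is prime


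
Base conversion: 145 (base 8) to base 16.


145 (base 8) = 101 (decimal)
101 (decimal) = 65 (base 16)


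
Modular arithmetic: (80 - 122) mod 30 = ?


80 - 122 = -42
-42 mod 30 = 18


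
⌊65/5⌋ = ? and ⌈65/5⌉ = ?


65/5 = 13.0000
floor = 13
ceil = 13

floor = 13, ceil = 13


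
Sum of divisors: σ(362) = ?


Divisors of 362: 1, 2, 181, 362
Sum = 1 + 2 + 181 + 362 = 546

σ(362) = 546


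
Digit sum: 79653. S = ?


7 + 9 + 6 + 5 + 3 = 30


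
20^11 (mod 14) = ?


20^1 mod 14 = 6
20^2 mod 14 = 8
20^3 mod 14 = 6
20^4 mod 14 = 8
20^5 mod 14 = 6
20^6 mod 14 = 8
20^7 mod 14 = 6
20^8 mod 14 = 8
20^9 mod 14 = 6
20^10 mod 14 = 8
20^11 mod 14 = 6


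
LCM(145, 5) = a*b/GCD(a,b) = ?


GCD(145, 5) = 5
LCM = 145*5/5 = 725/5 = 145

LCM = 145


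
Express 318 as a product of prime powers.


318 / 2 = 159
159 / 3 = 53
53 / 53 = 1
318 = 2 × 3 × 53


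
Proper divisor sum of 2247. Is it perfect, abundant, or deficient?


Proper divisors: 1, 3, 7, 21, 107, 321, 749
Sum = 1 + 3 + 7 + 21 + 107 + 321 + 749 = 1209
1209 < 2247 → deficient

s(2247) = 1209 (deficient)


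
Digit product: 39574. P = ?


3 × 9 × 5 × 7 × 4 = 3780


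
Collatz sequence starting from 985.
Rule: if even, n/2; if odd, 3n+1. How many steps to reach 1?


985 → 2956 → 1478 → 739 → 2218 → 1109 → 3328 → 1664 → 832 → 416 → 208 → 104 → 52 → 26 → 13 → 40 → 20 → 10 → 5 → 16 → 8 → 4 → 2 → 1
Total steps = 23

23 steps


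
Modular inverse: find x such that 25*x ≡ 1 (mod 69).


Use the extended Euclidean algorithm on (69, 25); each row r = 69*s + 25*t:
r=69, s=1, t=0
r=25, s=0, t=1
q=2: r=19, s=1, t=-2   [69*(1) + 25*(-2) = 19]
q=1: r=6, s=-1, t=3   [69*(-1) + 25*(3) = 6]
q=3: r=1, s=4, t=-11   [69*(4) + 25*(-11) = 1]
q=6: r=0, s=-25, t=69   [69*(-25) + 25*(69) = 0]
GCD = 1 with t = -11, so 25*(-11) ≡ 1 (mod 69)
Inverse = -11 mod 69 = 58
Check: 25 * 58 = 1450 ≡ 1 (mod 69)

25^(-1) ≡ 58 (mod 69)


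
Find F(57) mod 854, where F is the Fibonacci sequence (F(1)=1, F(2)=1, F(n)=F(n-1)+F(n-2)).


F(k) mod 854 for k=1..57:
1, 1, 2, 3, 5, 8, 13, 21, 34, 55, 89, 144, 233, 377, 610, 133, 743, 22, 765, 787, 698, 631, 475, 252, 727, 125, 852, 123, 121, 244, 365, 609, 120, 729, 849, 724, 719, 589, 454, 189, 643, 832, 621, 599, 366, 111, 477, 588, 211, 799, 156, 101, 257, 358, 615, 119, 734
F(57) mod 854 = 734


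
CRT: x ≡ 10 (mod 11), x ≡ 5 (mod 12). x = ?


M = 11*12 = 132
M1 = M/11 = 12, M2 = M/12 = 11
M1^(-1) mod 11 = 1, M2^(-1) mod 12 = 11
x = 10*12*1 + 5*11*11 = 725
725 mod 132 = 65
Check: 65 mod 11 = 10 ✓, 65 mod 12 = 5 ✓

x ≡ 65 (mod 132)


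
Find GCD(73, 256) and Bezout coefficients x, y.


Tabular extended Euclidean (each row: r = 73*s + 256*t):
r=73, s=1, t=0
r=256, s=0, t=1
q=0: r=73, s=1, t=0   [73*(1) + 256*(0) = 73]
q=3: r=37, s=-3, t=1   [73*(-3) + 256*(1) = 37]
q=1: r=36, s=4, t=-1   [73*(4) + 256*(-1) = 36]
q=1: r=1, s=-7, t=2   [73*(-7) + 256*(2) = 1]
q=36: r=0, s=256, t=-73   [73*(256) + 256*(-73) = 0]
GCD = 1; from the row with r=1: x=-7, y=2
Check: 73*(-7) + 256*(2) = -511 + 512 = 1

GCD = 1, x = -7, y = 2


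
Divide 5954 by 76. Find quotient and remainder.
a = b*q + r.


5954 = 76 * 78 + 26
Check: 5928 + 26 = 5954

q = 78, r = 26


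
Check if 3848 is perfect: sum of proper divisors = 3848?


Proper divisors of 3848: 1, 2, 4, 8, 13, 26, 37, 52, 74, 104, 148, 296, 481, 962, 1924
Sum = 1 + 2 + 4 + 8 + 13 + 26 + 37 + 52 + 74 + 104 + 148 + 296 + 481 + 962 + 1924 = 4132

No, 3848 is not perfect (4132 ≠ 3848)


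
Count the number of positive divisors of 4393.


4393 = 23^1 × 191^1
d(4393) = (1+1) × (1+1) = 4

4 divisors


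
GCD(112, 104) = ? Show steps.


112 = 1 * 104 + 8
104 = 13 * 8 + 0
GCD = 8


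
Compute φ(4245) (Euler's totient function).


4245 = 3 × 5 × 283
Prime factors: 3, 5, 283
φ(4245) = 4245 × (1-1/3) × (1-1/5) × (1-1/283)
= 4245 × 2/3 × 4/5 × 282/283 = 2256

φ(4245) = 2256


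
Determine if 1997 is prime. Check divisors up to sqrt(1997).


Check divisors up to sqrt(1997) = 44.6878
No divisors found.
1997 is prime.

Yes, 1997 is prime


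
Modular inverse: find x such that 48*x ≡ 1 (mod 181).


Use the extended Euclidean algorithm on (181, 48); each row r = 181*s + 48*t:
r=181, s=1, t=0
r=48, s=0, t=1
q=3: r=37, s=1, t=-3   [181*(1) + 48*(-3) = 37]
q=1: r=11, s=-1, t=4   [181*(-1) + 48*(4) = 11]
q=3: r=4, s=4, t=-15   [181*(4) + 48*(-15) = 4]
q=2: r=3, s=-9, t=34   [181*(-9) + 48*(34) = 3]
q=1: r=1, s=13, t=-49   [181*(13) + 48*(-49) = 1]
q=3: r=0, s=-48, t=181   [181*(-48) + 48*(181) = 0]
GCD = 1 with t = -49, so 48*(-49) ≡ 1 (mod 181)
Inverse = -49 mod 181 = 132
Check: 48 * 132 = 6336 ≡ 1 (mod 181)

48^(-1) ≡ 132 (mod 181)


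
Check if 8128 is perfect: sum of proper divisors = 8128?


Proper divisors of 8128: 1, 2, 4, 8, 16, 32, 64, 127, 254, 508, 1016, 2032, 4064
Sum = 1 + 2 + 4 + 8 + 16 + 32 + 64 + 127 + 254 + 508 + 1016 + 2032 + 4064 = 8128

Yes, 8128 is perfect (8128 = 8128)


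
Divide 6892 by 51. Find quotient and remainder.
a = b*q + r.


6892 = 51 * 135 + 7
Check: 6885 + 7 = 6892

q = 135, r = 7


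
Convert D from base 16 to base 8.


D (base 16) = 13 (decimal)
13 (decimal) = 15 (base 8)


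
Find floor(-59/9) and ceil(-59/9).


-59/9 = -6.5556
floor = -7
ceil = -6

floor = -7, ceil = -6


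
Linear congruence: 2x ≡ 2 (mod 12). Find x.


GCD(2, 12) = 2 divides 2
Divide: 1x ≡ 1 (mod 6)
x ≡ 1 (mod 6)


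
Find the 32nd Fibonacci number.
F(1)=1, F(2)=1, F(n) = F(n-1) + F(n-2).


Sequence: 1, 1, 2, 3, 5, 8, 13, 21, 34, 55, 89, 144, 233, 377, 610, 987, 1597, 2584, 4181, 6765, 10946, 17711, 28657, 46368, 75025, 121393, 196418, 317811, 514229, 832040, 1346269, 2178309
F(32) = 2178309


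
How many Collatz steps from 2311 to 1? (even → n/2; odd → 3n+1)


2311 → 6934 → 3467 → 10402 → 5201 → 15604 → 7802 → 3901 → 11704 → 5852 → 2926 → 1463 → 4390 → 2195 → 6586 → 3293 → 9880 → 4940 → 2470 → 1235 → 3706 → 1853 → 5560 → 2780 → 1390 → 695 → 2086 → 1043 → 3130 → 1565 → 4696 → 2348 → 1174 → 587 → 1762 → 881 → 2644 → 1322 → 661 → 1984 → 992 → 496 → 248 → 124 → 62 → 31 → 94 → 47 → 142 → 71 → 214 → 107 → 322 → 161 → 484 → 242 → 121 → 364 → 182 → 91 → 274 → 137 → 412 → 206 → 103 → 310 → 155 → 466 → 233 → 700 → 350 → 175 → 526 → 263 → 790 → 395 → 1186 → 593 → 1780 → 890 → 445 → 1336 → 668 → 334 → 167 → 502 → 251 → 754 → 377 → 1132 → 566 → 283 → 850 → 425 → 1276 → 638 → 319 → 958 → 479 → 1438 → 719 → 2158 → 1079 → 3238 → 1619 → 4858 → 2429 → 7288 → 3644 → 1822 → 911 → 2734 → 1367 → 4102 → 2051 → 6154 → 3077 → 9232 → 4616 → 2308 → 1154 → 577 → 1732 → 866 → 433 → 1300 → 650 → 325 → 976 → 488 → 244 → 122 → 61 → 184 → 92 → 46 → 23 → 70 → 35 → 106 → 53 → 160 → 80 → 40 → 20 → 10 → 5 → 16 → 8 → 4 → 2 → 1
Total steps = 151

151 steps


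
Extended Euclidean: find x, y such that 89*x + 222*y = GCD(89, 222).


Tabular extended Euclidean (each row: r = 89*s + 222*t):
r=89, s=1, t=0
r=222, s=0, t=1
q=0: r=89, s=1, t=0   [89*(1) + 222*(0) = 89]
q=2: r=44, s=-2, t=1   [89*(-2) + 222*(1) = 44]
q=2: r=1, s=5, t=-2   [89*(5) + 222*(-2) = 1]
q=44: r=0, s=-222, t=89   [89*(-222) + 222*(89) = 0]
GCD = 1; from the row with r=1: x=5, y=-2
Check: 89*(5) + 222*(-2) = 445 - 444 = 1

GCD = 1, x = 5, y = -2


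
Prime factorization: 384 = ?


384 / 2 = 192
192 / 2 = 96
96 / 2 = 48
48 / 2 = 24
24 / 2 = 12
12 / 2 = 6
6 / 2 = 3
3 / 3 = 1
384 = 2^7 × 3


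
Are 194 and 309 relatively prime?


Euclidean algorithm:
309 = 1 * 194 + 115
194 = 1 * 115 + 79
115 = 1 * 79 + 36
79 = 2 * 36 + 7
36 = 5 * 7 + 1
7 = 7 * 1 + 0
GCD(194, 309) = 1

Yes, coprime (GCD = 1)


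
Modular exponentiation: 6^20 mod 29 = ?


6^1 mod 29 = 6
6^2 mod 29 = 7
6^3 mod 29 = 13
6^4 mod 29 = 20
6^5 mod 29 = 4
6^6 mod 29 = 24
6^7 mod 29 = 28
6^8 mod 29 = 23
6^9 mod 29 = 22
6^10 mod 29 = 16
6^11 mod 29 = 9
6^12 mod 29 = 25
6^13 mod 29 = 5
6^14 mod 29 = 1
6^15 mod 29 = 6
6^16 mod 29 = 7
6^17 mod 29 = 13
6^18 mod 29 = 20
6^19 mod 29 = 4
6^20 mod 29 = 24


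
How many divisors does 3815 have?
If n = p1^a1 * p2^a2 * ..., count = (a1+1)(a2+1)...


3815 = 5^1 × 7^1 × 109^1
d(3815) = (1+1) × (1+1) × (1+1) = 8

8 divisors


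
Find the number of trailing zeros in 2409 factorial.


floor(2409/5) = 481
floor(2409/25) = 96
floor(2409/125) = 19
floor(2409/625) = 3
Total = 599

599 trailing zeros


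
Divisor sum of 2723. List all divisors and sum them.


Divisors of 2723: 1, 7, 389, 2723
Sum = 1 + 7 + 389 + 2723 = 3120

σ(2723) = 3120


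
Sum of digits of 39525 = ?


3 + 9 + 5 + 2 + 5 = 24


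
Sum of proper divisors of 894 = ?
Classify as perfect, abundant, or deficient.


Proper divisors: 1, 2, 3, 6, 149, 298, 447
Sum = 1 + 2 + 3 + 6 + 149 + 298 + 447 = 906
906 > 894 → abundant

s(894) = 906 (abundant)


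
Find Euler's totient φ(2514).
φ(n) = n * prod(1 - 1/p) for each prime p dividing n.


2514 = 2 × 3 × 419
Prime factors: 2, 3, 419
φ(2514) = 2514 × (1-1/2) × (1-1/3) × (1-1/419)
= 2514 × 1/2 × 2/3 × 418/419 = 836

φ(2514) = 836


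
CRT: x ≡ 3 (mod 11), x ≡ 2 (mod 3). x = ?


M = 11*3 = 33
M1 = M/11 = 3, M2 = M/3 = 11
M1^(-1) mod 11 = 4, M2^(-1) mod 3 = 2
x = 3*3*4 + 2*11*2 = 80
80 mod 33 = 14
Check: 14 mod 11 = 3 ✓, 14 mod 3 = 2 ✓

x ≡ 14 (mod 33)
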